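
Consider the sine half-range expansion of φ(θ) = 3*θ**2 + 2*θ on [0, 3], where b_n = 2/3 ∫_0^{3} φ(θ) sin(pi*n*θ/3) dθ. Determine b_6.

b_6 = 2/3 ∫_0^{3} (3*θ**2 + 2*θ) sin(2*pi*θ) dθ.
Integrating by parts twice (tabular method), an antiderivative of (3*θ**2 + 2*θ) sin(2*pi*θ) is -3*θ**2*cos(2*pi*θ)/(2*pi) + 3*θ*sin(2*pi*θ)/(2*pi**2) - θ*cos(2*pi*θ)/pi + sin(2*pi*θ)/(2*pi**2) + 3*cos(2*pi*θ)/(4*pi**3); evaluating from 0 to 3: ∫_{0}^{3} (3*θ**2 + 2*θ) sin(2*pi*θ) dθ = (3*(1 - 22*pi**2)/(4*pi**3)) - (3/(4*pi**3)) = -33/(2*pi).
Hence b_6 = (2/3)·(-33/(2*pi)) = -11/pi.

-11/pi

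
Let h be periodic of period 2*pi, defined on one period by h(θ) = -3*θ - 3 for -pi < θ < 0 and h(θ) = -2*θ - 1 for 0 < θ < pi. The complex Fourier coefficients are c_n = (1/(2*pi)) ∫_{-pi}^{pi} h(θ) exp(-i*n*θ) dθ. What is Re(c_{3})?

-1/(9*pi)

Since h is real-valued, Re(c_{3}) = (1/(2*pi)) ∫_{-pi}^{pi} h(θ) cos(3*θ) dθ = a_{3}/2.
Split the integral at the breakpoints.
Integrating by parts (boundary term plus one more integral), an antiderivative of (-3*θ - 3) cos(3*θ) is -θ*sin(3*θ) - sin(3*θ) - cos(3*θ)/3; evaluating from -pi to 0: ∫_{-pi}^{0} (-3*θ - 3) cos(3*θ) dθ = (-1/3) - (1/3) = -2/3.
Integrating by parts (boundary term plus one more integral), an antiderivative of (-2*θ - 1) cos(3*θ) is -2*θ*sin(3*θ)/3 - sin(3*θ)/3 - 2*cos(3*θ)/9; evaluating from 0 to pi: ∫_{0}^{pi} (-2*θ - 1) cos(3*θ) dθ = (2/9) - (-2/9) = 4/9.
So ∫_{-pi}^{pi} h(θ) cos(3*θ) dθ = -2/9.
Hence Re(c_{3}) = (1/(2*pi))·(-2/9) = -1/(9*pi).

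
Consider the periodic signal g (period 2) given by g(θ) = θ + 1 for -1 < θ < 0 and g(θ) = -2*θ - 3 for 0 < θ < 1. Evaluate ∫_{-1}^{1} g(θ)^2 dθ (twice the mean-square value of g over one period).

50/3

∫_{-1}^{1} g(θ)^2 dθ = 50/3.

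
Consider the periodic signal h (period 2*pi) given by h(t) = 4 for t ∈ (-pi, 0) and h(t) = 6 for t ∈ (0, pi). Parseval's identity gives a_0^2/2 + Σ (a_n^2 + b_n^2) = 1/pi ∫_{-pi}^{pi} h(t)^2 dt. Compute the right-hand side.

1/pi ∫_{-pi}^{pi} h(t)^2 dt = 1/pi · (52*pi) = 52.

52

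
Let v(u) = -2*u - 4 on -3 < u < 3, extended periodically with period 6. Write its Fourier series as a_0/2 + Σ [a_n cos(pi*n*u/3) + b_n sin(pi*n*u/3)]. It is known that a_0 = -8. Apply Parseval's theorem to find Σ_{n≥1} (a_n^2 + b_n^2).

Parseval: a_0^2/2 + Σ_{n≥1} (a_n^2+b_n^2) = 1/3 ∫_{-3}^{3} v(u)^2 du = 56.
Subtract a_0^2/2 = 32: Σ (a_n^2+b_n^2) = 24.

24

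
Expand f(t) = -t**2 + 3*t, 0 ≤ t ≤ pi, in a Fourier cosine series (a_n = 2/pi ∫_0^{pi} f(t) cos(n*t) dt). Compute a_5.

a_5 = 2/pi ∫_0^{pi} (-t**2 + 3*t) cos(5*t) dt.
Integrating by parts twice (tabular method), an antiderivative of (-t**2 + 3*t) cos(5*t) is -t**2*sin(5*t)/5 + 3*t*sin(5*t)/5 - 2*t*cos(5*t)/25 + 2*sin(5*t)/125 + 3*cos(5*t)/25; evaluating from 0 to pi: ∫_{0}^{pi} (-t**2 + 3*t) cos(5*t) dt = (-3/25 + 2*pi/25) - (3/25) = -6/25 + 2*pi/25.
Hence a_5 = (2/pi)·(-6/25 + 2*pi/25) = 4*(-3 + pi)/(25*pi).

4*(-3 + pi)/(25*pi)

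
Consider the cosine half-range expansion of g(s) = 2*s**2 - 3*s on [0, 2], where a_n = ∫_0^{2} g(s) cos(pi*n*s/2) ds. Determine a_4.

a_4 = ∫_0^{2} (2*s**2 - 3*s) cos(2*pi*s) ds.
Integrating by parts twice (tabular method), an antiderivative of (2*s**2 - 3*s) cos(2*pi*s) is s**2*sin(2*pi*s)/pi - 3*s*sin(2*pi*s)/(2*pi) + s*cos(2*pi*s)/pi**2 - sin(2*pi*s)/(2*pi**3) - 3*cos(2*pi*s)/(4*pi**2); evaluating from 0 to 2: ∫_{0}^{2} (2*s**2 - 3*s) cos(2*pi*s) ds = (5/(4*pi**2)) - (-3/(4*pi**2)) = 2/pi**2.
Hence a_4 = 2/pi**2.

2/pi**2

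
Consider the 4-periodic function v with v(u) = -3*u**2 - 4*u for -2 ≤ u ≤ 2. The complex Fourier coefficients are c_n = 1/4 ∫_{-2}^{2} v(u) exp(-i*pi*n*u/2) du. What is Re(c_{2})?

-6/pi**2

Since v is real-valued, Re(c_{2}) = 1/4 ∫_{-2}^{2} v(u) cos(pi*u) du = a_{2}/2.
Integrating by parts twice (tabular method), an antiderivative of (-3*u**2 - 4*u) cos(pi*u) is -3*u**2*sin(pi*u)/pi - 4*u*sin(pi*u)/pi - 6*u*cos(pi*u)/pi**2 + 6*sin(pi*u)/pi**3 - 4*cos(pi*u)/pi**2; evaluating from -2 to 2: ∫_{-2}^{2} (-3*u**2 - 4*u) cos(pi*u) du = (-16/pi**2) - (8/pi**2) = -24/pi**2.
Hence Re(c_{2}) = (1/4)·(-24/pi**2) = -6/pi**2.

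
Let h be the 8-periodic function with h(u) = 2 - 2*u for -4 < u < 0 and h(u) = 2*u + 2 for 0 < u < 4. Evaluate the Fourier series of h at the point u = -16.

2

u = -16 differs from u = 0 by -2 full period(s), and the series is 8-periodic.
h is continuous at u = 0 with value 2, so the series converges to 2 there.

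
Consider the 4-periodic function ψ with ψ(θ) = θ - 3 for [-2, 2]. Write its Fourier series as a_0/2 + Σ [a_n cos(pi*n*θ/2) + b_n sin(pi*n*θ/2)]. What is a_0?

a_0 = 1/2 ∫_{-2}^{2} ψ(θ) dθ = 1/2 · (-12) = -6.

-6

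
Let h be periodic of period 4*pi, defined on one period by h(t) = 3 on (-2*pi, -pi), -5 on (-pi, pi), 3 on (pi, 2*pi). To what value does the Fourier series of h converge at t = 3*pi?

-1

t = 3*pi differs from t = -pi by 1 full period(s), and the series is 4*pi-periodic.
At t = -pi the one-sided limits are h(-pi^-) = 3 and h(-pi^+) = -5.
By Dirichlet's theorem the series converges to their average, [(3) + (-5)]/2 = -1.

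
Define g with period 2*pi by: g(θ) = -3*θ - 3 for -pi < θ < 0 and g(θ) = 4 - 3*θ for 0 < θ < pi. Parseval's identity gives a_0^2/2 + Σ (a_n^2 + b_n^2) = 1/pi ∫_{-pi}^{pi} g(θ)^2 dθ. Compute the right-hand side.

-21*pi + 25 + 6*pi**2

1/pi ∫_{-pi}^{pi} g(θ)^2 dθ = 1/pi · (pi*(-21*pi + 25 + 6*pi**2)) = -21*pi + 25 + 6*pi**2.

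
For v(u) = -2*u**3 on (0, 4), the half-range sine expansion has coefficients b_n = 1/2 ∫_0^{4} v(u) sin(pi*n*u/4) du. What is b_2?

-192/pi**3 + 128/pi

b_2 = 1/2 ∫_0^{4} (-2*u**3) sin(pi*u/2) du.
Integrating by parts three times (tabular method), an antiderivative of (-2*u**3) sin(pi*u/2) is 4*u**3*cos(pi*u/2)/pi - 24*u**2*sin(pi*u/2)/pi**2 - 96*u*cos(pi*u/2)/pi**3 + 192*sin(pi*u/2)/pi**4; evaluating from 0 to 4: ∫_{0}^{4} (-2*u**3) sin(pi*u/2) du = (-384/pi**3 + 256/pi) - (0) = -384/pi**3 + 256/pi.
Hence b_2 = (1/2)·(-384/pi**3 + 256/pi) = -192/pi**3 + 128/pi.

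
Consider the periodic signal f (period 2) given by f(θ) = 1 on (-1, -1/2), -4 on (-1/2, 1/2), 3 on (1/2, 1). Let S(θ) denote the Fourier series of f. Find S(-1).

At θ = -1 the one-sided limits are f(-1^-) = 3 and f(-1^+) = 1.
By Dirichlet's theorem the series converges to their average, [(3) + (1)]/2 = 2.

2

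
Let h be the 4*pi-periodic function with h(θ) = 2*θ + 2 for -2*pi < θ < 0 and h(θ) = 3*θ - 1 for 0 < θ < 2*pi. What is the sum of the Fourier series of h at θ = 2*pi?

1/2 + pi

At θ = 2*pi the one-sided limits are h(2*pi^-) = -1 + 6*pi and h(2*pi^+) = 2 - 4*pi.
By Dirichlet's theorem the series converges to their average, [(-1 + 6*pi) + (2 - 4*pi)]/2 = 1/2 + pi.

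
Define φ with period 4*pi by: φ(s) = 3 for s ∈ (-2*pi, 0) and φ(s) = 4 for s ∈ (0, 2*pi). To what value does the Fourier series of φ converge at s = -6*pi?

s = -6*pi differs from s = -2*pi by -1 full period(s), and the series is 4*pi-periodic.
At s = -2*pi the one-sided limits are φ(-2*pi^-) = 4 and φ(-2*pi^+) = 3.
By Dirichlet's theorem the series converges to their average, [(4) + (3)]/2 = 7/2.

7/2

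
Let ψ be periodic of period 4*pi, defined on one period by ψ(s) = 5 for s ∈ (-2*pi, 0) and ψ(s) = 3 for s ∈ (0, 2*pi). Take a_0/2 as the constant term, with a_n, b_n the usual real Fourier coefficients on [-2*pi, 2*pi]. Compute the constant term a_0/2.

4

a_0 = (1/(2*pi)) ∫_{-2*pi}^{2*pi} ψ(s) ds = (1/(2*pi)) · (16*pi) = 8.
So the constant term a_0/2 = 4.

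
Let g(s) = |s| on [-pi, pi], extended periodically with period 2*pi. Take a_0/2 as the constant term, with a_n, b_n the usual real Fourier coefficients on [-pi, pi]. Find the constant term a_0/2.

a_0 = 1/pi ∫_{-pi}^{pi} g(s) ds = 1/pi · (pi**2) = pi.
So the constant term a_0/2 = pi/2.

pi/2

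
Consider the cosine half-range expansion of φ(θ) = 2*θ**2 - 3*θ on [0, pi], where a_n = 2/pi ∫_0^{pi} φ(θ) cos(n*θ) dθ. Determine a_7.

4*(3 - 2*pi)/(49*pi)

a_7 = 2/pi ∫_0^{pi} (2*θ**2 - 3*θ) cos(7*θ) dθ.
Integrating by parts twice (tabular method), an antiderivative of (2*θ**2 - 3*θ) cos(7*θ) is 2*θ**2*sin(7*θ)/7 - 3*θ*sin(7*θ)/7 + 4*θ*cos(7*θ)/49 - 4*sin(7*θ)/343 - 3*cos(7*θ)/49; evaluating from 0 to pi: ∫_{0}^{pi} (2*θ**2 - 3*θ) cos(7*θ) dθ = (3/49 - 4*pi/49) - (-3/49) = 6/49 - 4*pi/49.
Hence a_7 = (2/pi)·(6/49 - 4*pi/49) = 4*(3 - 2*pi)/(49*pi).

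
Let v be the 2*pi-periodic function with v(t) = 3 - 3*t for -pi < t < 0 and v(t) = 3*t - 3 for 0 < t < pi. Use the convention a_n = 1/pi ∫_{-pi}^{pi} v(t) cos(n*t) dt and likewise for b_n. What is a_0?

3*pi

a_0 = 1/pi ∫_{-pi}^{pi} v(t) dt = 1/pi · (3*pi**2) = 3*pi.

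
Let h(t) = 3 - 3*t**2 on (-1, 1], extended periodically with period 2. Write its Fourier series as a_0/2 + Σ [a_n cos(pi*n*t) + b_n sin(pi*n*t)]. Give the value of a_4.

a_4 = ∫_{-1}^{1} h(t) cos(4*pi*t) dt.
h is even and cos(4*pi*t) is even, so the integrand is even and a_4 = 2 ∫_0^{1} h(t) cos(4*pi*t) dt.
Integrating by parts twice (tabular method), an antiderivative of (3 - 3*t**2) cos(4*pi*t) is -3*t**2*sin(4*pi*t)/(4*pi) - 3*t*cos(4*pi*t)/(8*pi**2) + 3*sin(4*pi*t)/(32*pi**3) + 3*sin(4*pi*t)/(4*pi); evaluating from 0 to 1: ∫_{0}^{1} (3 - 3*t**2) cos(4*pi*t) dt = (-3/(8*pi**2)) - (0) = -3/(8*pi**2).
Hence a_4 = 2·(-3/(8*pi**2)) = -3/(4*pi**2).

-3/(4*pi**2)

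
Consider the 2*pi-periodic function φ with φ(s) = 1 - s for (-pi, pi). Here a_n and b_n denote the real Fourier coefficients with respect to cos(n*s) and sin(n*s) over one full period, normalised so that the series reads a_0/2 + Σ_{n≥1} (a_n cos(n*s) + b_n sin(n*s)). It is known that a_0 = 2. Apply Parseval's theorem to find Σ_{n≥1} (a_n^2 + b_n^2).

Parseval: a_0^2/2 + Σ_{n≥1} (a_n^2+b_n^2) = 1/pi ∫_{-pi}^{pi} φ(s)^2 ds = 2 + 2*pi**2/3.
Subtract a_0^2/2 = 2: Σ (a_n^2+b_n^2) = 2*pi**2/3.

2*pi**2/3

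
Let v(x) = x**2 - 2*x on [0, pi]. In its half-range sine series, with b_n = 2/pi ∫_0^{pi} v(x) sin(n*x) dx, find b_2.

2 - pi

b_2 = 2/pi ∫_0^{pi} (x**2 - 2*x) sin(2*x) dx.
Integrating by parts twice (tabular method), an antiderivative of (x**2 - 2*x) sin(2*x) is -x**2*cos(2*x)/2 + x*sin(2*x)/2 + x*cos(2*x) - sin(2*x)/2 + cos(2*x)/4; evaluating from 0 to pi: ∫_{0}^{pi} (x**2 - 2*x) sin(2*x) dx = (-pi**2/2 + 1/4 + pi) - (1/4) = pi*(2 - pi)/2.
Hence b_2 = (2/pi)·(pi*(2 - pi)/2) = 2 - pi.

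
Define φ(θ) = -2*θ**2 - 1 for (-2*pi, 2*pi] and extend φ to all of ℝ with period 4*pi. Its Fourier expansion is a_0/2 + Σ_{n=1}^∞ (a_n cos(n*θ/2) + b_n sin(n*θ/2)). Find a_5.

32/25

a_5 = (1/(2*pi)) ∫_{-2*pi}^{2*pi} φ(θ) cos(5*θ/2) dθ.
φ is even and cos(5*θ/2) is even, so the integrand is even and a_5 = 1/pi ∫_0^{2*pi} φ(θ) cos(5*θ/2) dθ.
Integrating by parts twice (tabular method), an antiderivative of (-2*θ**2 - 1) cos(5*θ/2) is -4*θ**2*sin(5*θ/2)/5 - 16*θ*cos(5*θ/2)/25 - 18*sin(5*θ/2)/125; evaluating from 0 to 2*pi: ∫_{0}^{2*pi} (-2*θ**2 - 1) cos(5*θ/2) dθ = (32*pi/25) - (0) = 32*pi/25.
Hence a_5 = (1/pi)·(32*pi/25) = 32/25.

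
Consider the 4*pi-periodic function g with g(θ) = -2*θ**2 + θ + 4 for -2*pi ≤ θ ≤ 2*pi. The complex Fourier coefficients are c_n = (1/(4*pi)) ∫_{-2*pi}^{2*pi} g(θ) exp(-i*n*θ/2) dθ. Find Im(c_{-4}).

-1/2

Since g is real-valued, Im(c_{-4}) = -(1/(4*pi)) ∫_{-2*pi}^{2*pi} g(θ) sin(-2*θ) dθ = b_{4}/2.
Integrating by parts twice (tabular method), an antiderivative of (-2*θ**2 + θ + 4) sin(-2*θ) is -θ**2*cos(2*θ) + θ*sin(2*θ) + θ*cos(2*θ)/2 - sin(2*θ)/4 + 5*cos(2*θ)/2; evaluating from -2*pi to 2*pi: ∫_{-2*pi}^{2*pi} (-2*θ**2 + θ + 4) sin(-2*θ) dθ = (-4*pi**2 + 5/2 + pi) - (-4*pi**2 - pi + 5/2) = 2*pi.
Hence Im(c_{-4}) = (-1/(4*pi))·(2*pi) = -1/2.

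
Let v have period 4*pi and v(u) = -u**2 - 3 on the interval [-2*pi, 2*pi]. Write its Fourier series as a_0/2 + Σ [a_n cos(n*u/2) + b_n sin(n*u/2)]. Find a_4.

a_4 = (1/(2*pi)) ∫_{-2*pi}^{2*pi} v(u) cos(2*u) du.
v is even and cos(2*u) is even, so the integrand is even and a_4 = 1/pi ∫_0^{2*pi} v(u) cos(2*u) du.
Integrating by parts twice (tabular method), an antiderivative of (-u**2 - 3) cos(2*u) is -u**2*sin(2*u)/2 - u*cos(2*u)/2 - 5*sin(2*u)/4; evaluating from 0 to 2*pi: ∫_{0}^{2*pi} (-u**2 - 3) cos(2*u) du = (-pi) - (0) = -pi.
Hence a_4 = (1/pi)·(-pi) = -1.

-1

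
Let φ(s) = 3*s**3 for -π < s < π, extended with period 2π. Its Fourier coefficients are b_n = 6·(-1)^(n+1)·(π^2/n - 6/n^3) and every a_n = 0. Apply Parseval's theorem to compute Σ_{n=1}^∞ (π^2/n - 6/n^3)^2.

Parseval: Σ b_n^2 = (1/π) ∫_{-π}^{π} φ(s)^2 ds = 18*pi**6/7.
b_n^2 = 36·(π^2/n - 6/n^3)^2, so the sum equals (18*pi**6/7)/36 = pi**6/14.

pi**6/14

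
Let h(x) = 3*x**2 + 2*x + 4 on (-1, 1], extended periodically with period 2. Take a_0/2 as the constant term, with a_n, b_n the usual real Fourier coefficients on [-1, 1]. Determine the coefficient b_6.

-2/(3*pi)

b_6 = ∫_{-1}^{1} h(x) sin(6*pi*x) dx.
Integrating by parts twice (tabular method), an antiderivative of (3*x**2 + 2*x + 4) sin(6*pi*x) is -x**2*cos(6*pi*x)/(2*pi) + x*sin(6*pi*x)/(6*pi**2) - x*cos(6*pi*x)/(3*pi) + sin(6*pi*x)/(18*pi**2) - 2*cos(6*pi*x)/(3*pi) + cos(6*pi*x)/(36*pi**3); evaluating from -1 to 1: ∫_{-1}^{1} (3*x**2 + 2*x + 4) sin(6*pi*x) dx = ((1 - 54*pi**2)/(36*pi**3)) - ((1 - 30*pi**2)/(36*pi**3)) = -2/(3*pi).
Hence b_6 = -2/(3*pi).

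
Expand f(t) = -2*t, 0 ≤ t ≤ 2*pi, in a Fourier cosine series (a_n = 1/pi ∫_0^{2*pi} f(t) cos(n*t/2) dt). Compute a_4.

a_4 = 1/pi ∫_0^{2*pi} (-2*t) cos(2*t) dt.
Integrating by parts (boundary term plus one more integral), an antiderivative of (-2*t) cos(2*t) is -t*sin(2*t) - cos(2*t)/2; evaluating from 0 to 2*pi: ∫_{0}^{2*pi} (-2*t) cos(2*t) dt = (-1/2) - (-1/2) = 0.
Hence a_4 = (1/pi)·(0) = 0.

0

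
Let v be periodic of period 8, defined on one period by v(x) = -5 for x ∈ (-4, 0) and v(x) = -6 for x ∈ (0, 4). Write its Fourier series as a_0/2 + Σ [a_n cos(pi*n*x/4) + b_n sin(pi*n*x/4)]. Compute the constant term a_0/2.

a_0 = 1/4 ∫_{-4}^{4} v(x) dx = 1/4 · (-44) = -11.
So the constant term a_0/2 = -11/2.

-11/2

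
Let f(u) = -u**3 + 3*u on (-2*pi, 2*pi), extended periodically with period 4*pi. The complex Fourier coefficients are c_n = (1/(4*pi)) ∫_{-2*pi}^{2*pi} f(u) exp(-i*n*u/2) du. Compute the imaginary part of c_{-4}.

-9/4 + 2*pi**2

Since f is real-valued, Im(c_{-4}) = -(1/(4*pi)) ∫_{-2*pi}^{2*pi} f(u) sin(-2*u) du = b_{4}/2.
f is odd and sin(-2*u) is odd, so the integrand is even: ∫_{-2*pi}^{2*pi} f(u) sin(-2*u) du = 2∫_0^{2*pi} f(u) sin(-2*u) du.
Integrating by parts three times (tabular method), an antiderivative of (-u**3 + 3*u) sin(-2*u) is -u**3*cos(2*u)/2 + 3*u**2*sin(2*u)/4 + 9*u*cos(2*u)/4 - 9*sin(2*u)/8; evaluating from 0 to 2*pi: ∫_{0}^{2*pi} (-u**3 + 3*u) sin(-2*u) du = (pi*(9 - 8*pi**2)/2) - (0) = pi*(9 - 8*pi**2)/2.
So ∫_{-2*pi}^{2*pi} f(u) sin(-2*u) du = pi*(9 - 8*pi**2).
Hence Im(c_{-4}) = (-1/(4*pi))·(pi*(9 - 8*pi**2)) = -9/4 + 2*pi**2.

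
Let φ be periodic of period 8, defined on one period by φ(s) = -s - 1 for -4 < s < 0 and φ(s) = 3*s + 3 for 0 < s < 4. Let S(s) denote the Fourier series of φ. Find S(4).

9

s = 4 differs from s = -4 by 1 full period(s), and the series is 8-periodic.
At s = -4 the one-sided limits are φ(-4^-) = 15 and φ(-4^+) = 3.
By Dirichlet's theorem the series converges to their average, [(15) + (3)]/2 = 9.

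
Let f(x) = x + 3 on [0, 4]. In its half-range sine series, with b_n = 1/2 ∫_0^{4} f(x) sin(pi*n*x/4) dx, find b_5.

4/pi

b_5 = 1/2 ∫_0^{4} (x + 3) sin(5*pi*x/4) dx.
Integrating by parts (boundary term plus one more integral), an antiderivative of (x + 3) sin(5*pi*x/4) is -4*x*cos(5*pi*x/4)/(5*pi) + 16*sin(5*pi*x/4)/(25*pi**2) - 12*cos(5*pi*x/4)/(5*pi); evaluating from 0 to 4: ∫_{0}^{4} (x + 3) sin(5*pi*x/4) dx = (28/(5*pi)) - (-12/(5*pi)) = 8/pi.
Hence b_5 = (1/2)·(8/pi) = 4/pi.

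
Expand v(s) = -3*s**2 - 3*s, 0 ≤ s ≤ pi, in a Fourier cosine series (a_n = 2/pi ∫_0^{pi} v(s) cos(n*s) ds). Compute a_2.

a_2 = 2/pi ∫_0^{pi} (-3*s**2 - 3*s) cos(2*s) ds.
Integrating by parts twice (tabular method), an antiderivative of (-3*s**2 - 3*s) cos(2*s) is -3*s**2*sin(2*s)/2 - 3*s*sin(2*s)/2 - 3*s*cos(2*s)/2 + 3*sin(2*s)/4 - 3*cos(2*s)/4; evaluating from 0 to pi: ∫_{0}^{pi} (-3*s**2 - 3*s) cos(2*s) ds = (-3*pi/2 - 3/4) - (-3/4) = -3*pi/2.
Hence a_2 = (2/pi)·(-3*pi/2) = -3.

-3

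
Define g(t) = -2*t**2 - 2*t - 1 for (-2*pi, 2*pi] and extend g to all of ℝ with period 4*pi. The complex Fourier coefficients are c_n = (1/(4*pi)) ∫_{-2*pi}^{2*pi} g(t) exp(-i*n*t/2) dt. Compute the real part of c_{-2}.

-4

Since g is real-valued, Re(c_{-2}) = (1/(4*pi)) ∫_{-2*pi}^{2*pi} g(t) cos(-t) dt = a_{2}/2.
Integrating by parts twice (tabular method), an antiderivative of (-2*t**2 - 2*t - 1) cos(-t) is -2*t**2*sin(t) - 2*t*sin(t) - 4*t*cos(t) + 3*sin(t) - 2*cos(t); evaluating from -2*pi to 2*pi: ∫_{-2*pi}^{2*pi} (-2*t**2 - 2*t - 1) cos(-t) dt = (-8*pi - 2) - (-2 + 8*pi) = -16*pi.
Hence Re(c_{-2}) = (1/(4*pi))·(-16*pi) = -4.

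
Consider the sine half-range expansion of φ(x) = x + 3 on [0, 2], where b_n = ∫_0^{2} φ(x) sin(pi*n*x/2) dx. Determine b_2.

b_2 = ∫_0^{2} (x + 3) sin(pi*x) dx.
Integrating by parts (boundary term plus one more integral), an antiderivative of (x + 3) sin(pi*x) is -x*cos(pi*x)/pi + sin(pi*x)/pi**2 - 3*cos(pi*x)/pi; evaluating from 0 to 2: ∫_{0}^{2} (x + 3) sin(pi*x) dx = (-5/pi) - (-3/pi) = -2/pi.
Hence b_2 = -2/pi.

-2/pi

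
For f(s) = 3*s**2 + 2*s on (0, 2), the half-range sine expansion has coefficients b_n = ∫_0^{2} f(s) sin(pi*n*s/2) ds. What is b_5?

b_5 = ∫_0^{2} (3*s**2 + 2*s) sin(5*pi*s/2) ds.
Integrating by parts twice (tabular method), an antiderivative of (3*s**2 + 2*s) sin(5*pi*s/2) is -6*s**2*cos(5*pi*s/2)/(5*pi) + 24*s*sin(5*pi*s/2)/(25*pi**2) - 4*s*cos(5*pi*s/2)/(5*pi) + 8*sin(5*pi*s/2)/(25*pi**2) + 48*cos(5*pi*s/2)/(125*pi**3); evaluating from 0 to 2: ∫_{0}^{2} (3*s**2 + 2*s) sin(5*pi*s/2) ds = (16*(-3 + 50*pi**2)/(125*pi**3)) - (48/(125*pi**3)) = 32*(-3 + 25*pi**2)/(125*pi**3).
Hence b_5 = 32*(-3 + 25*pi**2)/(125*pi**3).

32*(-3 + 25*pi**2)/(125*pi**3)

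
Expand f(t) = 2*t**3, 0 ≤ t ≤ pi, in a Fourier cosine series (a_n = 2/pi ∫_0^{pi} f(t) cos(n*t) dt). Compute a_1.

a_1 = 2/pi ∫_0^{pi} (2*t**3) cos(t) dt.
Integrating by parts three times (tabular method), an antiderivative of (2*t**3) cos(t) is 2*t**3*sin(t) + 6*t**2*cos(t) - 12*t*sin(t) - 12*cos(t); evaluating from 0 to pi: ∫_{0}^{pi} (2*t**3) cos(t) dt = (12 - 6*pi**2) - (-12) = 24 - 6*pi**2.
Hence a_1 = (2/pi)·(24 - 6*pi**2) = -12*pi + 48/pi.

-12*pi + 48/pi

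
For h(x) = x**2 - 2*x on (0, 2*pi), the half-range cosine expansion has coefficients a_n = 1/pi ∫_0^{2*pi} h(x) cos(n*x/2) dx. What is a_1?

-16 + 16/pi

a_1 = 1/pi ∫_0^{2*pi} (x**2 - 2*x) cos(x/2) dx.
Integrating by parts twice (tabular method), an antiderivative of (x**2 - 2*x) cos(x/2) is 2*x**2*sin(x/2) - 4*x*sin(x/2) + 8*x*cos(x/2) - 16*sin(x/2) - 8*cos(x/2); evaluating from 0 to 2*pi: ∫_{0}^{2*pi} (x**2 - 2*x) cos(x/2) dx = (8 - 16*pi) - (-8) = 16 - 16*pi.
Hence a_1 = (1/pi)·(16 - 16*pi) = -16 + 16/pi.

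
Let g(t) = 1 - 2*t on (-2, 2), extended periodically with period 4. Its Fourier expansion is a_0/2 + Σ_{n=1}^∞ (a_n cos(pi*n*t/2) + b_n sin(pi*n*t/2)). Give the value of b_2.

b_2 = 1/2 ∫_{-2}^{2} g(t) sin(pi*t) dt.
Integrating by parts (boundary term plus one more integral), an antiderivative of (1 - 2*t) sin(pi*t) is 2*t*cos(pi*t)/pi - 2*sin(pi*t)/pi**2 - cos(pi*t)/pi; evaluating from -2 to 2: ∫_{-2}^{2} (1 - 2*t) sin(pi*t) dt = (3/pi) - (-5/pi) = 8/pi.
Hence b_2 = (1/2)·(8/pi) = 4/pi.

4/pi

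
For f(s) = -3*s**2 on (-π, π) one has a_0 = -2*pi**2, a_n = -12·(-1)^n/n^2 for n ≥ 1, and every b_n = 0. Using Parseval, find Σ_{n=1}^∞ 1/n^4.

Parseval: a_0^2/2 + Σ a_n^2 = (1/π) ∫_{-π}^{π} f(s)^2 ds = 18*pi**4/5.
Subtract a_0^2/2 = 2*pi**4: Σ a_n^2 = 8*pi**4/5.
Since a_n^2 = 144/n^4, Σ 1/n^4 = pi**4/90.

pi**4/90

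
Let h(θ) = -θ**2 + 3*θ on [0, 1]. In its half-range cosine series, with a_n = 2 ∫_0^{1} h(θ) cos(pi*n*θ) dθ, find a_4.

a_4 = 2 ∫_0^{1} (-θ**2 + 3*θ) cos(4*pi*θ) dθ.
Integrating by parts twice (tabular method), an antiderivative of (-θ**2 + 3*θ) cos(4*pi*θ) is -θ**2*sin(4*pi*θ)/(4*pi) + 3*θ*sin(4*pi*θ)/(4*pi) - θ*cos(4*pi*θ)/(8*pi**2) + sin(4*pi*θ)/(32*pi**3) + 3*cos(4*pi*θ)/(16*pi**2); evaluating from 0 to 1: ∫_{0}^{1} (-θ**2 + 3*θ) cos(4*pi*θ) dθ = (1/(16*pi**2)) - (3/(16*pi**2)) = -1/(8*pi**2).
Hence a_4 = 2·(-1/(8*pi**2)) = -1/(4*pi**2).

-1/(4*pi**2)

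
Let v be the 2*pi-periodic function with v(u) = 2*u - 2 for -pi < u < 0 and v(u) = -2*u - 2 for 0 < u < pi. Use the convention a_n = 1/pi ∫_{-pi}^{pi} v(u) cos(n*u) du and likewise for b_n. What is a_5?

8/(25*pi)

a_5 = 1/pi ∫_{-pi}^{pi} v(u) cos(5*u) du.
v is even and cos(5*u) is even, so the integrand is even and a_5 = 2/pi ∫_0^{pi} v(u) cos(5*u) du.
Integrating by parts (boundary term plus one more integral), an antiderivative of (-2*u - 2) cos(5*u) is -2*u*sin(5*u)/5 - 2*sin(5*u)/5 - 2*cos(5*u)/25; evaluating from 0 to pi: ∫_{0}^{pi} (-2*u - 2) cos(5*u) du = (2/25) - (-2/25) = 4/25.
Hence a_5 = (2/pi)·(4/25) = 8/(25*pi).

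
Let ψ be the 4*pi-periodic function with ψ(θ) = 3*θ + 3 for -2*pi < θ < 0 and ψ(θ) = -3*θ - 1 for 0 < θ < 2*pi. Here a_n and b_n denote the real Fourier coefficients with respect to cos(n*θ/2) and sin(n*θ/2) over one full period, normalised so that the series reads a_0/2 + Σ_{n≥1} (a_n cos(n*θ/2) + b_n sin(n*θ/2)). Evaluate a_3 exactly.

8/(3*pi)

a_3 = (1/(2*pi)) ∫_{-2*pi}^{2*pi} ψ(θ) cos(3*θ/2) dθ.
Split the integral at the breakpoints.
Integrating by parts (boundary term plus one more integral), an antiderivative of (3*θ + 3) cos(3*θ/2) is 2*θ*sin(3*θ/2) + 2*sin(3*θ/2) + 4*cos(3*θ/2)/3; evaluating from -2*pi to 0: ∫_{-2*pi}^{0} (3*θ + 3) cos(3*θ/2) dθ = (4/3) - (-4/3) = 8/3.
Integrating by parts (boundary term plus one more integral), an antiderivative of (-3*θ - 1) cos(3*θ/2) is -2*θ*sin(3*θ/2) - 2*sin(3*θ/2)/3 - 4*cos(3*θ/2)/3; evaluating from 0 to 2*pi: ∫_{0}^{2*pi} (-3*θ - 1) cos(3*θ/2) dθ = (4/3) - (-4/3) = 8/3.
Summing the pieces and multiplying by (1/(2*pi)) gives a_3 = 8/(3*pi).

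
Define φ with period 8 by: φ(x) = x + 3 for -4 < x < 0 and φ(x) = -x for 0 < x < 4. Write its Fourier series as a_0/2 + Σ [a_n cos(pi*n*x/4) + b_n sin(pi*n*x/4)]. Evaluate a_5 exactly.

a_5 = 1/4 ∫_{-4}^{4} φ(x) cos(5*pi*x/4) dx.
Split the integral at the breakpoints.
Integrating by parts (boundary term plus one more integral), an antiderivative of (x + 3) cos(5*pi*x/4) is 4*x*sin(5*pi*x/4)/(5*pi) + 12*sin(5*pi*x/4)/(5*pi) + 16*cos(5*pi*x/4)/(25*pi**2); evaluating from -4 to 0: ∫_{-4}^{0} (x + 3) cos(5*pi*x/4) dx = (16/(25*pi**2)) - (-16/(25*pi**2)) = 32/(25*pi**2).
Integrating by parts (boundary term plus one more integral), an antiderivative of (-x) cos(5*pi*x/4) is -4*x*sin(5*pi*x/4)/(5*pi) - 16*cos(5*pi*x/4)/(25*pi**2); evaluating from 0 to 4: ∫_{0}^{4} (-x) cos(5*pi*x/4) dx = (16/(25*pi**2)) - (-16/(25*pi**2)) = 32/(25*pi**2).
Summing the pieces and multiplying by (1/4) gives a_5 = 16/(25*pi**2).

16/(25*pi**2)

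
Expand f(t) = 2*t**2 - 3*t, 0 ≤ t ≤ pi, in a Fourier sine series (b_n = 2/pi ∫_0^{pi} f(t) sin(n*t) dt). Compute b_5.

2*(-75*pi - 8 + 50*pi**2)/(125*pi)

b_5 = 2/pi ∫_0^{pi} (2*t**2 - 3*t) sin(5*t) dt.
Integrating by parts twice (tabular method), an antiderivative of (2*t**2 - 3*t) sin(5*t) is -2*t**2*cos(5*t)/5 + 4*t*sin(5*t)/25 + 3*t*cos(5*t)/5 - 3*sin(5*t)/25 + 4*cos(5*t)/125; evaluating from 0 to pi: ∫_{0}^{pi} (2*t**2 - 3*t) sin(5*t) dt = (-3*pi/5 - 4/125 + 2*pi**2/5) - (4/125) = -3*pi/5 - 8/125 + 2*pi**2/5.
Hence b_5 = (2/pi)·(-3*pi/5 - 8/125 + 2*pi**2/5) = 2*(-75*pi - 8 + 50*pi**2)/(125*pi).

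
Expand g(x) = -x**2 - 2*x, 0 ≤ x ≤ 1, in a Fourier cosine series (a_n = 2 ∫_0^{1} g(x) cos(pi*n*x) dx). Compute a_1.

a_1 = 2 ∫_0^{1} (-x**2 - 2*x) cos(pi*x) dx.
Integrating by parts twice (tabular method), an antiderivative of (-x**2 - 2*x) cos(pi*x) is -x**2*sin(pi*x)/pi - 2*x*sin(pi*x)/pi - 2*x*cos(pi*x)/pi**2 + 2*sin(pi*x)/pi**3 - 2*cos(pi*x)/pi**2; evaluating from 0 to 1: ∫_{0}^{1} (-x**2 - 2*x) cos(pi*x) dx = (4/pi**2) - (-2/pi**2) = 6/pi**2.
Hence a_1 = 2·(6/pi**2) = 12/pi**2.

12/pi**2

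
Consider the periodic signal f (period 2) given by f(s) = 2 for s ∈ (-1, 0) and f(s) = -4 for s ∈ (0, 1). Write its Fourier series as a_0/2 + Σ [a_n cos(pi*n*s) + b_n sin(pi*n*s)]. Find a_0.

a_0 = ∫_{-1}^{1} f(s) ds = -2.

-2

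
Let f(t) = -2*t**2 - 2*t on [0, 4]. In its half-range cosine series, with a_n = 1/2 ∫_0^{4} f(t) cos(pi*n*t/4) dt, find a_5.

32/(5*pi**2)

a_5 = 1/2 ∫_0^{4} (-2*t**2 - 2*t) cos(5*pi*t/4) dt.
Integrating by parts twice (tabular method), an antiderivative of (-2*t**2 - 2*t) cos(5*pi*t/4) is -8*t**2*sin(5*pi*t/4)/(5*pi) - 8*t*sin(5*pi*t/4)/(5*pi) - 64*t*cos(5*pi*t/4)/(25*pi**2) + 256*sin(5*pi*t/4)/(125*pi**3) - 32*cos(5*pi*t/4)/(25*pi**2); evaluating from 0 to 4: ∫_{0}^{4} (-2*t**2 - 2*t) cos(5*pi*t/4) dt = (288/(25*pi**2)) - (-32/(25*pi**2)) = 64/(5*pi**2).
Hence a_5 = (1/2)·(64/(5*pi**2)) = 32/(5*pi**2).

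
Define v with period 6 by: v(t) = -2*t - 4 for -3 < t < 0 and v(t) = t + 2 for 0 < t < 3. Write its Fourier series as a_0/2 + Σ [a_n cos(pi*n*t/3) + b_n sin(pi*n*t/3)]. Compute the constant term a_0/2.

5/4

a_0 = 1/3 ∫_{-3}^{3} v(t) dt = 1/3 · (15/2) = 5/2.
So the constant term a_0/2 = 5/4.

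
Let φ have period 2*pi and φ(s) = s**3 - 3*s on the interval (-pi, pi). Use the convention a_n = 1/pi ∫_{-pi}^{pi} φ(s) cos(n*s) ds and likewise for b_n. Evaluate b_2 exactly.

9/2 - pi**2

b_2 = 1/pi ∫_{-pi}^{pi} φ(s) sin(2*s) ds.
φ is odd and sin(2*s) is odd, so the integrand is even and b_2 = 2/pi ∫_0^{pi} φ(s) sin(2*s) ds.
Integrating by parts three times (tabular method), an antiderivative of (s**3 - 3*s) sin(2*s) is -s**3*cos(2*s)/2 + 3*s**2*sin(2*s)/4 + 9*s*cos(2*s)/4 - 9*sin(2*s)/8; evaluating from 0 to pi: ∫_{0}^{pi} (s**3 - 3*s) sin(2*s) ds = (pi*(9 - 2*pi**2)/4) - (0) = pi*(9 - 2*pi**2)/4.
Hence b_2 = (2/pi)·(pi*(9 - 2*pi**2)/4) = 9/2 - pi**2.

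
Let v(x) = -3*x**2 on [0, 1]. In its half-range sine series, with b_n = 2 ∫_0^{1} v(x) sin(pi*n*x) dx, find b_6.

b_6 = 2 ∫_0^{1} (-3*x**2) sin(6*pi*x) dx.
Integrating by parts twice (tabular method), an antiderivative of (-3*x**2) sin(6*pi*x) is x**2*cos(6*pi*x)/(2*pi) - x*sin(6*pi*x)/(6*pi**2) - cos(6*pi*x)/(36*pi**3); evaluating from 0 to 1: ∫_{0}^{1} (-3*x**2) sin(6*pi*x) dx = ((-1 + 18*pi**2)/(36*pi**3)) - (-1/(36*pi**3)) = 1/(2*pi).
Hence b_6 = 2·(1/(2*pi)) = 1/pi.

1/pi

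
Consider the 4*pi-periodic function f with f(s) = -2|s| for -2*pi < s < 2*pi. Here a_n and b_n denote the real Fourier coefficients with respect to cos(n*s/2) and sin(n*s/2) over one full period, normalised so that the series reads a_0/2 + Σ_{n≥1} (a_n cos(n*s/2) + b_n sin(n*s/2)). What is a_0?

a_0 = (1/(2*pi)) ∫_{-2*pi}^{2*pi} f(s) ds = (1/(2*pi)) · (-8*pi**2) = -4*pi.

-4*pi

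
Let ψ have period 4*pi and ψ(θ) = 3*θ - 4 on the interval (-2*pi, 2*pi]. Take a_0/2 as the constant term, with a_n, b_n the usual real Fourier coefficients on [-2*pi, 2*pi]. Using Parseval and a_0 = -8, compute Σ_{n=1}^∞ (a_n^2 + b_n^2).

Parseval: a_0^2/2 + Σ_{n≥1} (a_n^2+b_n^2) = (1/(2*pi)) ∫_{-2*pi}^{2*pi} ψ(θ)^2 dθ = 32 + 24*pi**2.
Subtract a_0^2/2 = 32: Σ (a_n^2+b_n^2) = 24*pi**2.

24*pi**2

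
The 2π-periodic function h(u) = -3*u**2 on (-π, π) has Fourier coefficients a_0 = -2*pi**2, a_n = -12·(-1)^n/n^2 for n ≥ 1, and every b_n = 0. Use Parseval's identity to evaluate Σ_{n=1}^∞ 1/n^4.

Parseval: a_0^2/2 + Σ a_n^2 = (1/π) ∫_{-π}^{π} h(u)^2 du = 18*pi**4/5.
Subtract a_0^2/2 = 2*pi**4: Σ a_n^2 = 8*pi**4/5.
Since a_n^2 = 144/n^4, Σ 1/n^4 = pi**4/90.

pi**4/90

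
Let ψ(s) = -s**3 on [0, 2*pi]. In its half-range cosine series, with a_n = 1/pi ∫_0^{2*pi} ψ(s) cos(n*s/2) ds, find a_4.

-3*pi

a_4 = 1/pi ∫_0^{2*pi} (-s**3) cos(2*s) ds.
Integrating by parts three times (tabular method), an antiderivative of (-s**3) cos(2*s) is -s**3*sin(2*s)/2 - 3*s**2*cos(2*s)/4 + 3*s*sin(2*s)/4 + 3*cos(2*s)/8; evaluating from 0 to 2*pi: ∫_{0}^{2*pi} (-s**3) cos(2*s) ds = (3/8 - 3*pi**2) - (3/8) = -3*pi**2.
Hence a_4 = (1/pi)·(-3*pi**2) = -3*pi.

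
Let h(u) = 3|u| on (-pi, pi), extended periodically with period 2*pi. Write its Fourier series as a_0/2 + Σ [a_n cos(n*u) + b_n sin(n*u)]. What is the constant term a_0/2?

a_0 = 1/pi ∫_{-pi}^{pi} h(u) du = 1/pi · (3*pi**2) = 3*pi.
So the constant term a_0/2 = 3*pi/2.

3*pi/2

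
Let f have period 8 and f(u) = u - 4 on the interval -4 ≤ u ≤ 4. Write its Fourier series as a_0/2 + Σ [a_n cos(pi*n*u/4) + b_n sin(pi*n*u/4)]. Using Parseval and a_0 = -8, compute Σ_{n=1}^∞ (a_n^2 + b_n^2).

Parseval: a_0^2/2 + Σ_{n≥1} (a_n^2+b_n^2) = 1/4 ∫_{-4}^{4} f(u)^2 du = 128/3.
Subtract a_0^2/2 = 32: Σ (a_n^2+b_n^2) = 32/3.

32/3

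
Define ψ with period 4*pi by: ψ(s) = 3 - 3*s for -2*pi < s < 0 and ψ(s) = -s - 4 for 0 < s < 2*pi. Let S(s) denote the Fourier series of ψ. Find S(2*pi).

At s = 2*pi the one-sided limits are ψ(2*pi^-) = -2*pi - 4 and ψ(2*pi^+) = 3 + 6*pi.
By Dirichlet's theorem the series converges to their average, [(-2*pi - 4) + (3 + 6*pi)]/2 = -1/2 + 2*pi.

-1/2 + 2*pi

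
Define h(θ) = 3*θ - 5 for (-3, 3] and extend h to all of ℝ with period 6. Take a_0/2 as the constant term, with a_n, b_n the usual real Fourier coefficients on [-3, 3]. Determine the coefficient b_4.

-9/(2*pi)

b_4 = 1/3 ∫_{-3}^{3} h(θ) sin(4*pi*θ/3) dθ.
Integrating by parts (boundary term plus one more integral), an antiderivative of (3*θ - 5) sin(4*pi*θ/3) is -9*θ*cos(4*pi*θ/3)/(4*pi) + 27*sin(4*pi*θ/3)/(16*pi**2) + 15*cos(4*pi*θ/3)/(4*pi); evaluating from -3 to 3: ∫_{-3}^{3} (3*θ - 5) sin(4*pi*θ/3) dθ = (-3/pi) - (21/(2*pi)) = -27/(2*pi).
Hence b_4 = (1/3)·(-27/(2*pi)) = -9/(2*pi).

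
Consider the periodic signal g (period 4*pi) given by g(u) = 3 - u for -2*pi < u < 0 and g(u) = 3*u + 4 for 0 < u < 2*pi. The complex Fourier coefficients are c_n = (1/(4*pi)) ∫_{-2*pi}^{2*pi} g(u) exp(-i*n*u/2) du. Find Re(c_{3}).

Since g is real-valued, Re(c_{3}) = (1/(4*pi)) ∫_{-2*pi}^{2*pi} g(u) cos(3*u/2) du = a_{3}/2.
Split the integral at the breakpoints.
Integrating by parts (boundary term plus one more integral), an antiderivative of (3 - u) cos(3*u/2) is -2*u*sin(3*u/2)/3 + 2*sin(3*u/2) - 4*cos(3*u/2)/9; evaluating from -2*pi to 0: ∫_{-2*pi}^{0} (3 - u) cos(3*u/2) du = (-4/9) - (4/9) = -8/9.
Integrating by parts (boundary term plus one more integral), an antiderivative of (3*u + 4) cos(3*u/2) is 2*u*sin(3*u/2) + 8*sin(3*u/2)/3 + 4*cos(3*u/2)/3; evaluating from 0 to 2*pi: ∫_{0}^{2*pi} (3*u + 4) cos(3*u/2) du = (-4/3) - (4/3) = -8/3.
So ∫_{-2*pi}^{2*pi} g(u) cos(3*u/2) du = -32/9.
Hence Re(c_{3}) = (1/(4*pi))·(-32/9) = -8/(9*pi).

-8/(9*pi)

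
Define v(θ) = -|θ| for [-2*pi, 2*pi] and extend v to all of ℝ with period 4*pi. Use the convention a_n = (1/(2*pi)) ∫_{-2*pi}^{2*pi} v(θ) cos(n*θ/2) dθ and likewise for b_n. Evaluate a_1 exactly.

a_1 = (1/(2*pi)) ∫_{-2*pi}^{2*pi} v(θ) cos(θ/2) dθ.
v is even and cos(θ/2) is even, so the integrand is even and a_1 = 1/pi ∫_0^{2*pi} v(θ) cos(θ/2) dθ.
Integrating by parts (boundary term plus one more integral), an antiderivative of (-θ) cos(θ/2) is -2*θ*sin(θ/2) - 4*cos(θ/2); evaluating from 0 to 2*pi: ∫_{0}^{2*pi} (-θ) cos(θ/2) dθ = (4) - (-4) = 8.
Hence a_1 = (1/pi)·(8) = 8/pi.

8/pi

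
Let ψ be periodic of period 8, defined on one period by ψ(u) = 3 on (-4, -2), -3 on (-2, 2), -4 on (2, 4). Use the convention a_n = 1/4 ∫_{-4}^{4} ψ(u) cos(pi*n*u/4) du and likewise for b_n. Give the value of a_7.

5/(7*pi)

a_7 = 1/4 ∫_{-4}^{4} ψ(u) cos(7*pi*u/4) du.
Split the integral at the breakpoints.
Directly, an antiderivative of (3) cos(7*pi*u/4) is 12*sin(7*pi*u/4)/(7*pi); evaluating from -4 to -2: ∫_{-4}^{-2} (3) cos(7*pi*u/4) du = (12/(7*pi)) - (0) = 12/(7*pi).
Directly, an antiderivative of (-3) cos(7*pi*u/4) is -12*sin(7*pi*u/4)/(7*pi); evaluating from -2 to 2: ∫_{-2}^{2} (-3) cos(7*pi*u/4) du = (12/(7*pi)) - (-12/(7*pi)) = 24/(7*pi).
Directly, an antiderivative of (-4) cos(7*pi*u/4) is -16*sin(7*pi*u/4)/(7*pi); evaluating from 2 to 4: ∫_{2}^{4} (-4) cos(7*pi*u/4) du = (0) - (16/(7*pi)) = -16/(7*pi).
Summing the pieces and multiplying by (1/4) gives a_7 = 5/(7*pi).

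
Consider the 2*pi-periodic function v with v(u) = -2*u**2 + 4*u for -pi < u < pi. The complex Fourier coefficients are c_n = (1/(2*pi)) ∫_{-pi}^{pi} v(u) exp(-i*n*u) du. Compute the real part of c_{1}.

4

Since v is real-valued, Re(c_{1}) = (1/(2*pi)) ∫_{-pi}^{pi} v(u) cos(u) du = a_{1}/2.
Integrating by parts twice (tabular method), an antiderivative of (-2*u**2 + 4*u) cos(u) is -2*u**2*sin(u) + 4*u*sin(u) - 4*u*cos(u) + 4*sin(u) + 4*cos(u); evaluating from -pi to pi: ∫_{-pi}^{pi} (-2*u**2 + 4*u) cos(u) du = (-4 + 4*pi) - (-4*pi - 4) = 8*pi.
Hence Re(c_{1}) = (1/(2*pi))·(8*pi) = 4.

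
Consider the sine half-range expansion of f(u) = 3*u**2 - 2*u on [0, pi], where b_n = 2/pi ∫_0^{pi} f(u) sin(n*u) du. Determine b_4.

b_4 = 2/pi ∫_0^{pi} (3*u**2 - 2*u) sin(4*u) du.
Integrating by parts twice (tabular method), an antiderivative of (3*u**2 - 2*u) sin(4*u) is -3*u**2*cos(4*u)/4 + 3*u*sin(4*u)/8 + u*cos(4*u)/2 - sin(4*u)/8 + 3*cos(4*u)/32; evaluating from 0 to pi: ∫_{0}^{pi} (3*u**2 - 2*u) sin(4*u) du = (-3*pi**2/4 + 3/32 + pi/2) - (3/32) = pi*(2 - 3*pi)/4.
Hence b_4 = (2/pi)·(pi*(2 - 3*pi)/4) = 1 - 3*pi/2.

1 - 3*pi/2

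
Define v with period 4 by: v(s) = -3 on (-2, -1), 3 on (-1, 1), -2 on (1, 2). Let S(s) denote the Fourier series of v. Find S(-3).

s = -3 differs from s = 1 by -1 full period(s), and the series is 4-periodic.
At s = 1 the one-sided limits are v(1^-) = 3 and v(1^+) = -2.
By Dirichlet's theorem the series converges to their average, [(3) + (-2)]/2 = 1/2.

1/2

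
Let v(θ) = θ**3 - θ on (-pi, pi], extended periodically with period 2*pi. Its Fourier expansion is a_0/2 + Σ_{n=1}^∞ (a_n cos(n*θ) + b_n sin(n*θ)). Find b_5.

-62/125 + 2*pi**2/5

b_5 = 1/pi ∫_{-pi}^{pi} v(θ) sin(5*θ) dθ.
v is odd and sin(5*θ) is odd, so the integrand is even and b_5 = 2/pi ∫_0^{pi} v(θ) sin(5*θ) dθ.
Integrating by parts three times (tabular method), an antiderivative of (θ**3 - θ) sin(5*θ) is -θ**3*cos(5*θ)/5 + 3*θ**2*sin(5*θ)/25 + 31*θ*cos(5*θ)/125 - 31*sin(5*θ)/625; evaluating from 0 to pi: ∫_{0}^{pi} (θ**3 - θ) sin(5*θ) dθ = (pi*(-31 + 25*pi**2)/125) - (0) = pi*(-31 + 25*pi**2)/125.
Hence b_5 = (2/pi)·(pi*(-31 + 25*pi**2)/125) = -62/125 + 2*pi**2/5.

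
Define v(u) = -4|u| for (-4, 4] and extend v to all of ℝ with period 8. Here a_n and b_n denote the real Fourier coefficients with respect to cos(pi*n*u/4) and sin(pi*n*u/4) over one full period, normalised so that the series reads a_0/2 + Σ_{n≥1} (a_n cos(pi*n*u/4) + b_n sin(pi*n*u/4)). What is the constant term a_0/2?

a_0 = 1/4 ∫_{-4}^{4} v(u) du = 1/4 · (-64) = -16.
So the constant term a_0/2 = -8.

-8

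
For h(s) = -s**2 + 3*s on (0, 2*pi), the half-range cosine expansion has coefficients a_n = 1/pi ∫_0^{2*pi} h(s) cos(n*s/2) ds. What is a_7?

8*(-3 + 2*pi)/(49*pi)

a_7 = 1/pi ∫_0^{2*pi} (-s**2 + 3*s) cos(7*s/2) ds.
Integrating by parts twice (tabular method), an antiderivative of (-s**2 + 3*s) cos(7*s/2) is -2*s**2*sin(7*s/2)/7 + 6*s*sin(7*s/2)/7 - 8*s*cos(7*s/2)/49 + 16*sin(7*s/2)/343 + 12*cos(7*s/2)/49; evaluating from 0 to 2*pi: ∫_{0}^{2*pi} (-s**2 + 3*s) cos(7*s/2) ds = (-12/49 + 16*pi/49) - (12/49) = -24/49 + 16*pi/49.
Hence a_7 = (1/pi)·(-24/49 + 16*pi/49) = 8*(-3 + 2*pi)/(49*pi).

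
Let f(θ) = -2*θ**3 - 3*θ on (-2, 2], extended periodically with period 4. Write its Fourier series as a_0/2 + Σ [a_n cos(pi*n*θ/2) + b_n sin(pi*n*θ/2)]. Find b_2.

-24/pi**3 + 22/pi

b_2 = 1/2 ∫_{-2}^{2} f(θ) sin(pi*θ) dθ.
f is odd and sin(pi*θ) is odd, so the integrand is even and b_2 = ∫_0^{2} f(θ) sin(pi*θ) dθ.
Integrating by parts three times (tabular method), an antiderivative of (-2*θ**3 - 3*θ) sin(pi*θ) is 2*θ**3*cos(pi*θ)/pi - 6*θ**2*sin(pi*θ)/pi**2 - 12*θ*cos(pi*θ)/pi**3 + 3*θ*cos(pi*θ)/pi - 3*sin(pi*θ)/pi**2 + 12*sin(pi*θ)/pi**4; evaluating from 0 to 2: ∫_{0}^{2} (-2*θ**3 - 3*θ) sin(pi*θ) dθ = (-24/pi**3 + 22/pi) - (0) = -24/pi**3 + 22/pi.
Hence b_2 = -24/pi**3 + 22/pi.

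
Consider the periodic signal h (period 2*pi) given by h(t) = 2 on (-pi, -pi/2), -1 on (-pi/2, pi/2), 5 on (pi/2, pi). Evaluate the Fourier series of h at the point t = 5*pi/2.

t = 5*pi/2 differs from t = pi/2 by 1 full period(s), and the series is 2*pi-periodic.
At t = pi/2 the one-sided limits are h(pi/2^-) = -1 and h(pi/2^+) = 5.
By Dirichlet's theorem the series converges to their average, [(-1) + (5)]/2 = 2.

2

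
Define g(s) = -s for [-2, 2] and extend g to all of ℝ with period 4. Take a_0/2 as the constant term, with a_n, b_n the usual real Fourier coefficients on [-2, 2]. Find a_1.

a_1 = 1/2 ∫_{-2}^{2} g(s) cos(pi*s/2) ds.
g is odd and cos(pi*s/2) is even, so the integrand is odd over a symmetric interval and the integral vanishes.

0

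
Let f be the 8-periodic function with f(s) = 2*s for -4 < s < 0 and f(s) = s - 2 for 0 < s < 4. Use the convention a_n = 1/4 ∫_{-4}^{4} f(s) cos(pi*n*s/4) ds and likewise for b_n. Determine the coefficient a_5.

a_5 = 1/4 ∫_{-4}^{4} f(s) cos(5*pi*s/4) ds.
Split the integral at the breakpoints.
Integrating by parts (boundary term plus one more integral), an antiderivative of (2*s) cos(5*pi*s/4) is 8*s*sin(5*pi*s/4)/(5*pi) + 32*cos(5*pi*s/4)/(25*pi**2); evaluating from -4 to 0: ∫_{-4}^{0} (2*s) cos(5*pi*s/4) ds = (32/(25*pi**2)) - (-32/(25*pi**2)) = 64/(25*pi**2).
Integrating by parts (boundary term plus one more integral), an antiderivative of (s - 2) cos(5*pi*s/4) is 4*s*sin(5*pi*s/4)/(5*pi) - 8*sin(5*pi*s/4)/(5*pi) + 16*cos(5*pi*s/4)/(25*pi**2); evaluating from 0 to 4: ∫_{0}^{4} (s - 2) cos(5*pi*s/4) ds = (-16/(25*pi**2)) - (16/(25*pi**2)) = -32/(25*pi**2).
Summing the pieces and multiplying by (1/4) gives a_5 = 8/(25*pi**2).

8/(25*pi**2)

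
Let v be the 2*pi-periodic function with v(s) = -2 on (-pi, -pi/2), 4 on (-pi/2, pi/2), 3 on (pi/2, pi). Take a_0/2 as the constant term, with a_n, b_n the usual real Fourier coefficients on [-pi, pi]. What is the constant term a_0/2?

a_0 = 1/pi ∫_{-pi}^{pi} v(s) ds = 1/pi · (9*pi/2) = 9/2.
So the constant term a_0/2 = 9/4.

9/4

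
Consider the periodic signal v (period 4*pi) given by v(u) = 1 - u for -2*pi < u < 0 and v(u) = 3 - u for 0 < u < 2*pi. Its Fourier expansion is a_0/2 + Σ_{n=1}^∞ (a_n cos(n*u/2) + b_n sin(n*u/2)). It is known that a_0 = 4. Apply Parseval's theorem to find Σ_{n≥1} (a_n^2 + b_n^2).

-4*pi + 2 + 8*pi**2/3

Parseval: a_0^2/2 + Σ_{n≥1} (a_n^2+b_n^2) = (1/(2*pi)) ∫_{-2*pi}^{2*pi} v(u)^2 du = -4*pi + 10 + 8*pi**2/3.
Subtract a_0^2/2 = 8: Σ (a_n^2+b_n^2) = -4*pi + 2 + 8*pi**2/3.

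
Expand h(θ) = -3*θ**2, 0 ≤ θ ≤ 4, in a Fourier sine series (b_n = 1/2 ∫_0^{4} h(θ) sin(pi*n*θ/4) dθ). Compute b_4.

b_4 = 1/2 ∫_0^{4} (-3*θ**2) sin(pi*θ) dθ.
Integrating by parts twice (tabular method), an antiderivative of (-3*θ**2) sin(pi*θ) is 3*θ**2*cos(pi*θ)/pi - 6*θ*sin(pi*θ)/pi**2 - 6*cos(pi*θ)/pi**3; evaluating from 0 to 4: ∫_{0}^{4} (-3*θ**2) sin(pi*θ) dθ = (-6/pi**3 + 48/pi) - (-6/pi**3) = 48/pi.
Hence b_4 = (1/2)·(48/pi) = 24/pi.

24/pi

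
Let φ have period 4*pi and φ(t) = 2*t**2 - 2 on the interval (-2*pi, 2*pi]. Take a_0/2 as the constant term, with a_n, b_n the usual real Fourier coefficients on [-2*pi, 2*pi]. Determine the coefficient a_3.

a_3 = (1/(2*pi)) ∫_{-2*pi}^{2*pi} φ(t) cos(3*t/2) dt.
φ is even and cos(3*t/2) is even, so the integrand is even and a_3 = 1/pi ∫_0^{2*pi} φ(t) cos(3*t/2) dt.
Integrating by parts twice (tabular method), an antiderivative of (2*t**2 - 2) cos(3*t/2) is 4*t**2*sin(3*t/2)/3 + 16*t*cos(3*t/2)/9 - 68*sin(3*t/2)/27; evaluating from 0 to 2*pi: ∫_{0}^{2*pi} (2*t**2 - 2) cos(3*t/2) dt = (-32*pi/9) - (0) = -32*pi/9.
Hence a_3 = (1/pi)·(-32*pi/9) = -32/9.

-32/9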